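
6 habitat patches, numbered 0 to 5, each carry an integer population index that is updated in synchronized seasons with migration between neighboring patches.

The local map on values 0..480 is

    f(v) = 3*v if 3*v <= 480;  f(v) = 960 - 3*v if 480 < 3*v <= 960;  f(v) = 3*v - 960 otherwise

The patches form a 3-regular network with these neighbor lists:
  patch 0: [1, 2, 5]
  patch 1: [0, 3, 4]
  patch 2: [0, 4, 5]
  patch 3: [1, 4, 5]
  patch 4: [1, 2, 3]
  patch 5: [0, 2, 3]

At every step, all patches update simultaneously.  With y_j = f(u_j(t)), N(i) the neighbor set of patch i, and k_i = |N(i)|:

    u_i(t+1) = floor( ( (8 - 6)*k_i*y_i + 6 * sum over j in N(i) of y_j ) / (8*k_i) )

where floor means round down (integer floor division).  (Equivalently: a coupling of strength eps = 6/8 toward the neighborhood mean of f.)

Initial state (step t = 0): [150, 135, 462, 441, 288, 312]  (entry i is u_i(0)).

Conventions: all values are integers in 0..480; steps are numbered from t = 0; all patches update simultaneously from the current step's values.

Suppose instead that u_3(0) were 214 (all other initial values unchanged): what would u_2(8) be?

Simulating step by step:
t=0: [150, 135, 462, 214, 288, 312]
t=1: [326, 317, 249, 210, 311, 304]
t=2: [72, 96, 76, 103, 144, 152]
t=3: [297, 311, 333, 371, 314, 302]
t=4: [47, 66, 45, 63, 59, 78]
t=5: [177, 176, 171, 199, 174, 174]
t=6: [436, 415, 438, 417, 420, 419]
t=7: [321, 306, 324, 293, 307, 322]
t=8: [15, 41, 15, 42, 43, 25]

Answer: u_2(8) = 15
Key observation: This trace re-runs the system from the modified initial state.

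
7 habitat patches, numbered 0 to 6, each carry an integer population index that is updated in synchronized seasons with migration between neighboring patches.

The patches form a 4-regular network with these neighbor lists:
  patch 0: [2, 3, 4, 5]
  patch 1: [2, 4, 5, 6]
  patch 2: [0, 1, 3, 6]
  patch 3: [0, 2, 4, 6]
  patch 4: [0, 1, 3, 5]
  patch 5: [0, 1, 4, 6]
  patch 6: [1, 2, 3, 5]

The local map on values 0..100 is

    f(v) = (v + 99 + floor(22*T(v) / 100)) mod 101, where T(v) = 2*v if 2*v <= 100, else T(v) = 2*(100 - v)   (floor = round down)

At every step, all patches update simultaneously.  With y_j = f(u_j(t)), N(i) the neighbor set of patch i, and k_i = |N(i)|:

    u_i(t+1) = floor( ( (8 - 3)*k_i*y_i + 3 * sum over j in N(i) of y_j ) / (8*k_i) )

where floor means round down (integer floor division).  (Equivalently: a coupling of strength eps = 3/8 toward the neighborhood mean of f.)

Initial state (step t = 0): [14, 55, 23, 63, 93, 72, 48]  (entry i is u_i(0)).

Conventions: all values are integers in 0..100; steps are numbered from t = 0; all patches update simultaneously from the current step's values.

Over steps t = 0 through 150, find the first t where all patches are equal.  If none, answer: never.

Answer: 6
Key observation: Synchronization is absorbing here: once all patches are equal they stay equal, and step 6 is the first all-equal step.

Derivation:
t=0: [14, 55, 23, 63, 93, 72, 48]  (not all equal)
t=1: [37, 70, 41, 67, 82, 74, 66]  (not all equal)
t=2: [60, 79, 62, 74, 81, 79, 76]  (not all equal)
t=3: [78, 84, 78, 82, 85, 84, 83]  (not all equal)
t=4: [85, 88, 85, 86, 88, 88, 87]  (not all equal)
t=5: [89, 90, 89, 89, 90, 90, 90]  (not all equal)
t=6: [91, 91, 91, 91, 91, 91, 91]  (all equal)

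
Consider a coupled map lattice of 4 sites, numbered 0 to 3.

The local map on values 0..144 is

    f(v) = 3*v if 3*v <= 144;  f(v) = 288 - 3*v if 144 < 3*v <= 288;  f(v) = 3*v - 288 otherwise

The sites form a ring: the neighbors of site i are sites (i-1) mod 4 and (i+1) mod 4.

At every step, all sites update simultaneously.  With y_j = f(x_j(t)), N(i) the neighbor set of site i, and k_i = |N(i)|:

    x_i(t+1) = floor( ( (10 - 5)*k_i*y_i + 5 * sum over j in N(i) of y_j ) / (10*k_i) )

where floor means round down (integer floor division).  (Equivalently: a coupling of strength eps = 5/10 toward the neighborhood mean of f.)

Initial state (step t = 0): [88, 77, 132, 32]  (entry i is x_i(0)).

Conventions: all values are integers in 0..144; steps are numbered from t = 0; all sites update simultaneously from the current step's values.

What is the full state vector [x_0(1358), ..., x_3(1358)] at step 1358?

Simulating step by step:
t=0: [88, 77, 132, 32]
t=1: [50, 61, 92, 81]
t=2: [106, 90, 43, 60]
t=3: [46, 48, 96, 93]
t=4: [107, 106, 38, 39]
t=5: [53, 51, 93, 95]
t=6: [99, 102, 39, 36]
t=7: [36, 40, 90, 85]
t=8: [92, 91, 47, 48]
t=9: [45, 45, 110, 110]
t=10: [111, 111, 65, 65]
t=11: [57, 57, 81, 81]
t=12: [99, 99, 63, 63]
t=13: [31, 31, 76, 76]
t=14: [84, 84, 68, 68]
t=15: [48, 48, 72, 72]
t=16: [126, 126, 90, 90]
t=17: [72, 72, 36, 36]
t=18: [81, 81, 99, 99]
t=19: [36, 36, 18, 18]
t=20: [94, 94, 67, 67]
t=21: [26, 26, 66, 66]
t=22: [81, 81, 87, 87]
t=23: [40, 40, 31, 31]
t=24: [113, 113, 99, 99]
t=25: [40, 40, 19, 19]
t=26: [104, 104, 72, 72]
t=27: [36, 36, 60, 60]
t=28: [108, 108, 108, 108]
t=29: [36, 36, 36, 36]
t=30: [108, 108, 108, 108]

Answer: [108, 108, 108, 108]
Key observation: The state at step 28, [108, 108, 108, 108], reappears at step 30: the system is in a cycle of period 2 from step 28 on.  Therefore the state at step 1358 equals the state at step 28 + ((1358 - 28) mod 2) = 28, which is [108, 108, 108, 108].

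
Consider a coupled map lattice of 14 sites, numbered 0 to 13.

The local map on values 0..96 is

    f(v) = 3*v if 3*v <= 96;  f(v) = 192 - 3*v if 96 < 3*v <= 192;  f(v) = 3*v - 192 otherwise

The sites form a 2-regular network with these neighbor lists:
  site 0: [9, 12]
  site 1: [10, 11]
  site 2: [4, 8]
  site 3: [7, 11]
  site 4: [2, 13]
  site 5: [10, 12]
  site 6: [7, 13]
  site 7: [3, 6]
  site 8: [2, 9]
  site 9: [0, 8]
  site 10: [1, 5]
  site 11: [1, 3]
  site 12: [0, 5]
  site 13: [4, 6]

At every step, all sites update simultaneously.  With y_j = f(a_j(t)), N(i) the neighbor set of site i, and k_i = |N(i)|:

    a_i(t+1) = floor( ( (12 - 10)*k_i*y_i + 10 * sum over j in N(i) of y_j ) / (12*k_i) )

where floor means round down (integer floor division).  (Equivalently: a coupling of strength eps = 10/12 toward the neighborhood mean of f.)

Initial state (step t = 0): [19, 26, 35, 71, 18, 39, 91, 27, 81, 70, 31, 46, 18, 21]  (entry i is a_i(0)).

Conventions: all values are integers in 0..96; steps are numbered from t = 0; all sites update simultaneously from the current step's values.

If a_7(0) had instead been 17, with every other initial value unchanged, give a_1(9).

Simulating step by step:
t=0: [19, 26, 35, 71, 18, 39, 91, 17, 81, 70, 31, 46, 18, 21]
t=1: [39, 74, 58, 47, 71, 73, 61, 51, 52, 48, 79, 50, 64, 66]
t=2: [32, 41, 26, 42, 13, 23, 20, 31, 33, 54, 31, 40, 42, 13]
t=3: [56, 80, 68, 79, 55, 77, 65, 68, 60, 83, 73, 68, 79, 47]
t=4: [46, 24, 18, 17, 30, 36, 26, 22, 30, 24, 40, 40, 33, 21]
t=5: [77, 72, 84, 66, 63, 82, 66, 64, 67, 72, 77, 63, 73, 80]
t=6: [27, 21, 15, 2, 45, 36, 21, 5, 36, 24, 39, 13, 43, 11]
t=7: [69, 58, 66, 23, 42, 71, 30, 31, 62, 80, 73, 35, 79, 55]
t=8: [41, 50, 31, 86, 24, 33, 65, 81, 23, 16, 20, 50, 22, 69]
t=9: [59, 49, 74, 49, 57, 68, 28, 37, 70, 65, 66, 52, 78, 33]

Answer: a_1(9) = 49
Key observation: This trace re-runs the system from the modified initial state.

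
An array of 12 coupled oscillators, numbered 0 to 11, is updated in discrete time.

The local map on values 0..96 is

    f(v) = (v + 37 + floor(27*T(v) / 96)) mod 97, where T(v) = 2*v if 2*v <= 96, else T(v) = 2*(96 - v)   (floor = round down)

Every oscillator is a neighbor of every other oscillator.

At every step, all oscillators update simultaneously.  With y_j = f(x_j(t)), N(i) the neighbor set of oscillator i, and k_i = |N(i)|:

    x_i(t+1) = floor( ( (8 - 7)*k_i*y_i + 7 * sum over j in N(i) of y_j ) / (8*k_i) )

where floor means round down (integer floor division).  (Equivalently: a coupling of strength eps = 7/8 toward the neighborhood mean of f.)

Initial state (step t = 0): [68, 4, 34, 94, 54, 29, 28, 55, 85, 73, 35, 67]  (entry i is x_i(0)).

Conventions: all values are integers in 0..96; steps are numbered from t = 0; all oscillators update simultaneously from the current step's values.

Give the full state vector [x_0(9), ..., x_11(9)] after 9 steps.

Simulating step by step:
t=0: [68, 4, 34, 94, 54, 29, 28, 55, 85, 73, 35, 67]
t=1: [45, 46, 48, 45, 45, 48, 48, 45, 45, 45, 48, 45]
t=2: [11, 11, 11, 11, 11, 11, 11, 11, 11, 11, 11, 11]
t=3: [54, 54, 54, 54, 54, 54, 54, 54, 54, 54, 54, 54]
t=4: [17, 17, 17, 17, 17, 17, 17, 17, 17, 17, 17, 17]
t=5: [63, 63, 63, 63, 63, 63, 63, 63, 63, 63, 63, 63]
t=6: [21, 21, 21, 21, 21, 21, 21, 21, 21, 21, 21, 21]
t=7: [69, 69, 69, 69, 69, 69, 69, 69, 69, 69, 69, 69]
t=8: [24, 24, 24, 24, 24, 24, 24, 24, 24, 24, 24, 24]
t=9: [74, 74, 74, 74, 74, 74, 74, 74, 74, 74, 74, 74]

Answer: [74, 74, 74, 74, 74, 74, 74, 74, 74, 74, 74, 74]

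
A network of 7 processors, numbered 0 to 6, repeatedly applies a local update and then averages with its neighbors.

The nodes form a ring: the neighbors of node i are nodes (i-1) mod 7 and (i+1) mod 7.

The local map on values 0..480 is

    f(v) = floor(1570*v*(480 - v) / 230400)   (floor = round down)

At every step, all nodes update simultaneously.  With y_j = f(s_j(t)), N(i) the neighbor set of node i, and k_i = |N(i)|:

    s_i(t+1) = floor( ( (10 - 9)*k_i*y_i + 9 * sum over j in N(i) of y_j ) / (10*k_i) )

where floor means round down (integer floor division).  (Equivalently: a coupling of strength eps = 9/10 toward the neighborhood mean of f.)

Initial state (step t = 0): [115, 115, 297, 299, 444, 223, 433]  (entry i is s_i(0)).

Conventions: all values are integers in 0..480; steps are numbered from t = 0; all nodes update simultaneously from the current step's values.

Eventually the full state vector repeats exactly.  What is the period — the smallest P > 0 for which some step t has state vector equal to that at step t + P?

Simulating step by step:
t=0: [115, 115, 297, 299, 444, 223, 433]
t=1: [219, 323, 331, 251, 351, 149, 318]
t=2: [352, 360, 364, 328, 357, 330, 361]
t=3: [294, 296, 313, 297, 334, 299, 319]
t=4: [361, 364, 369, 346, 365, 343, 367]
t=5: [285, 285, 298, 285, 314, 287, 303]
t=6: [372, 373, 377, 363, 375, 361, 376]
t=7: [268, 268, 278, 268, 288, 269, 280]
t=8: [384, 384, 386, 379, 385, 379, 385]
t=9: [250, 249, 254, 249, 258, 250, 254]
t=10: [391, 391, 391, 390, 390, 390, 391]
t=11: [237, 237, 237, 238, 239, 238, 237]
t=12: [392, 392, 392, 392, 392, 392, 392]
t=13: [235, 235, 235, 235, 235, 235, 235]
t=14: [392, 392, 392, 392, 392, 392, 392]

Answer: 2
Key observation: The state at step 12, [392, 392, 392, 392, 392, 392, 392], reappears at step 14 — and no state repeats earlier — so the cycle the system enters has period 2.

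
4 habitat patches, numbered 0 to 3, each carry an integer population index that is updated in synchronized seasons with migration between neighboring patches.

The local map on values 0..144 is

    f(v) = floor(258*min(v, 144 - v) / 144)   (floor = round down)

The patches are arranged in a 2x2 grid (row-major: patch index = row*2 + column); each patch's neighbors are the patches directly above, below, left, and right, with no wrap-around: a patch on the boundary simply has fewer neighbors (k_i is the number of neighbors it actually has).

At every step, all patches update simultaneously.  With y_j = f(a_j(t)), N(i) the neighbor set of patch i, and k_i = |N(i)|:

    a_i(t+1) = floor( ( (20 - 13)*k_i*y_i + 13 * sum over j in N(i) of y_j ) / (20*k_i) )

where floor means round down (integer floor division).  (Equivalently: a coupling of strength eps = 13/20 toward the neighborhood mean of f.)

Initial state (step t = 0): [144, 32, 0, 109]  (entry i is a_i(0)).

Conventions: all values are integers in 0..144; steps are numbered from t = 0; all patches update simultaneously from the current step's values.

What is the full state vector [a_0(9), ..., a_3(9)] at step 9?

Simulating step by step:
t=0: [144, 32, 0, 109]
t=1: [18, 40, 20, 40]
t=2: [45, 58, 45, 59]
t=3: [87, 96, 88, 96]
t=4: [96, 91, 96, 90]
t=5: [88, 92, 89, 92]
t=6: [97, 95, 97, 94]
t=7: [84, 86, 85, 86]
t=8: [105, 104, 105, 103]
t=9: [69, 71, 70, 71]

Answer: [69, 71, 70, 71]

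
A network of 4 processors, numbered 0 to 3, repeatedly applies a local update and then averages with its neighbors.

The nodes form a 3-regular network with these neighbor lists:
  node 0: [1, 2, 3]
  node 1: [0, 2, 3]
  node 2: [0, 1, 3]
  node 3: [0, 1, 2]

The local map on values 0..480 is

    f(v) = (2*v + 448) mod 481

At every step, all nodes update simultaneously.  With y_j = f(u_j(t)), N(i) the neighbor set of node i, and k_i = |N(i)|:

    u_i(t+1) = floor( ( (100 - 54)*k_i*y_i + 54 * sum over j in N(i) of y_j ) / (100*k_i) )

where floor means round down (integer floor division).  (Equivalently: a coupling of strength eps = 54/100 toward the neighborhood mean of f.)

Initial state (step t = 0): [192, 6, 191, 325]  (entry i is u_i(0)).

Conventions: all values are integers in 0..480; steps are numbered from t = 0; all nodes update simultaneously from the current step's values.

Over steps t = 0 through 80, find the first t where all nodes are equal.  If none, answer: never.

Simulating step by step:
t=0: [192, 6, 191, 325]  (not all equal)
t=1: [331, 362, 331, 271]  (not all equal)
t=2: [137, 154, 137, 103]  (not all equal)
t=3: [234, 244, 234, 215]  (not all equal)
t=4: [431, 437, 431, 421]  (not all equal)
t=5: [346, 349, 346, 340]  (not all equal)
t=6: [176, 178, 176, 173]  (not all equal)
t=7: [318, 319, 318, 316]  (not all equal)
t=8: [121, 122, 121, 120]  (not all equal)
t=9: [209, 209, 209, 208]  (not all equal)
t=10: [384, 384, 384, 384]  (all equal)

Answer: 10
Key observation: Synchronization is absorbing here: once all nodes are equal they stay equal, and step 10 is the first all-equal step.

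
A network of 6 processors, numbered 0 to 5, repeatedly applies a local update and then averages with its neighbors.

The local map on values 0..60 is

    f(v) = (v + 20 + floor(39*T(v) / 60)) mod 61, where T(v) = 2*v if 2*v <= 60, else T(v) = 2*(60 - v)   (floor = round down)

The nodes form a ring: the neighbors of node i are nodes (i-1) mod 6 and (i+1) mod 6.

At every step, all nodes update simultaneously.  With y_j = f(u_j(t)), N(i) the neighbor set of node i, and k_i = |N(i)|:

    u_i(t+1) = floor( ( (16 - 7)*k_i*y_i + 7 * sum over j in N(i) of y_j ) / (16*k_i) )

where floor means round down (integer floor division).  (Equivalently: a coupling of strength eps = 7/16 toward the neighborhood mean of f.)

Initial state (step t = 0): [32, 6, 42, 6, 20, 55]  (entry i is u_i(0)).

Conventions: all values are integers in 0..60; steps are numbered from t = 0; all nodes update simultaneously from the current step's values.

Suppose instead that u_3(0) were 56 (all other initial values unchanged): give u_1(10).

Simulating step by step:
t=0: [32, 6, 42, 56, 20, 55]
t=1: [26, 29, 25, 17, 11, 18]
t=2: [15, 21, 27, 46, 38, 13]
t=3: [42, 20, 18, 23, 29, 44]
t=4: [19, 8, 3, 11, 21, 23]
t=5: [11, 27, 32, 32, 16, 8]
t=6: [38, 27, 25, 33, 45, 43]
t=7: [23, 20, 19, 23, 24, 24]
t=8: [10, 5, 4, 9, 13, 13]
t=9: [41, 33, 31, 39, 47, 47]
t=10: [24, 26, 26, 24, 22, 22]

Answer: u_1(10) = 26
Key observation: This trace re-runs the system from the modified initial state.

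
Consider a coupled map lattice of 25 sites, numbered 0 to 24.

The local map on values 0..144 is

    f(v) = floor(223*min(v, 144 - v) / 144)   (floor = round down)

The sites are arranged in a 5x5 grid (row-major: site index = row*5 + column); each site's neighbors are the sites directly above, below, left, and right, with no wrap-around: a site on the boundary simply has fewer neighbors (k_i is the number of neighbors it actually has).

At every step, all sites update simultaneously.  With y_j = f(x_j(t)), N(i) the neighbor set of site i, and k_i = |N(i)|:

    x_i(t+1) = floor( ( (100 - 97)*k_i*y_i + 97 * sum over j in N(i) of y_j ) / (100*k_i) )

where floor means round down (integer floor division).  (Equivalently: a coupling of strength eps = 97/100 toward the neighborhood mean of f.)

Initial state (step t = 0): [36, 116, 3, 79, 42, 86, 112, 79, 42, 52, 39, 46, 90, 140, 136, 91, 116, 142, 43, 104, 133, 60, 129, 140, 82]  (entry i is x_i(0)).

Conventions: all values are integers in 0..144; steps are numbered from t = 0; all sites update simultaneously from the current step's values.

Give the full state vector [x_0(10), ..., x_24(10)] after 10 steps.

Simulating step by step:
t=0: [36, 116, 3, 79, 42, 86, 112, 79, 42, 52, 39, 46, 90, 140, 136, 91, 116, 142, 43, 104, 133, 60, 129, 140, 82]
t=1: [65, 36, 78, 46, 89, 55, 74, 51, 71, 48, 80, 59, 46, 54, 47, 41, 61, 52, 20, 58, 84, 29, 33, 59, 35]
t=2: [70, 101, 69, 97, 72, 101, 78, 96, 77, 88, 80, 92, 82, 70, 81, 94, 70, 62, 84, 53, 54, 77, 71, 46, 88]
t=3: [67, 104, 71, 105, 79, 101, 72, 100, 85, 103, 75, 100, 89, 97, 92, 96, 89, 101, 89, 91, 89, 100, 90, 94, 76]
t=4: [64, 106, 64, 98, 62, 105, 67, 98, 66, 89, 70, 95, 68, 84, 72, 91, 69, 83, 74, 89, 71, 83, 70, 90, 80]
t=5: [60, 99, 67, 98, 78, 102, 67, 101, 80, 102, 73, 104, 83, 106, 88, 106, 86, 106, 89, 105, 88, 107, 90, 104, 84]
t=6: [67, 98, 69, 100, 69, 100, 66, 98, 66, 94, 62, 97, 61, 90, 61, 93, 59, 86, 60, 86, 58, 85, 59, 85, 61]
t=7: [70, 102, 71, 103, 73, 99, 71, 100, 75, 99, 73, 95, 79, 95, 83, 91, 82, 91, 88, 93, 84, 90, 90, 92, 90]
t=8: [68, 107, 66, 106, 67, 107, 70, 104, 69, 101, 76, 102, 75, 95, 74, 98, 80, 90, 78, 87, 82, 90, 81, 83, 79]
t=9: [58, 103, 59, 102, 63, 104, 61, 104, 66, 104, 65, 103, 72, 104, 77, 99, 76, 100, 85, 102, 77, 96, 86, 99, 91]
t=10: [62, 90, 63, 95, 64, 93, 62, 98, 63, 99, 65, 101, 64, 100, 63, 101, 69, 98, 66, 91, 72, 98, 70, 86, 67]

Answer: [62, 90, 63, 95, 64, 93, 62, 98, 63, 99, 65, 101, 64, 100, 63, 101, 69, 98, 66, 91, 72, 98, 70, 86, 67]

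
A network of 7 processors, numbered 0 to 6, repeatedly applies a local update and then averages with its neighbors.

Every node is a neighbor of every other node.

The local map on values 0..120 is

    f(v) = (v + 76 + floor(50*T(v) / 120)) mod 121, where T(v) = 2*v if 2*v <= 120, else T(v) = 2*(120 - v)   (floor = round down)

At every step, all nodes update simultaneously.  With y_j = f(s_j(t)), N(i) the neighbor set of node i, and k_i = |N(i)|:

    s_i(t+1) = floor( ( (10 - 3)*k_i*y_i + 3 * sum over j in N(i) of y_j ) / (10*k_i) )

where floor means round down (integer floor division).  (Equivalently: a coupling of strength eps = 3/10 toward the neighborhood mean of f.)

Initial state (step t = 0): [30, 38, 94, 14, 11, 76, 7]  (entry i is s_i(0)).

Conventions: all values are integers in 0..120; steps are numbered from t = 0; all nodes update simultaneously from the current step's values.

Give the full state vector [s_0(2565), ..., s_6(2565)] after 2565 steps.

Answer: [66, 66, 66, 66, 66, 66, 66]
Key observation: The state at step 9, [66, 66, 66, 66, 66, 66, 66], reappears at step 10: the system is in a cycle of period 1 from step 9 on.  Therefore the state at step 2565 equals the state at step 9 + ((2565 - 9) mod 1) = 9, which is [66, 66, 66, 66, 66, 66, 66].

Derivation:
t=0: [30, 38, 94, 14, 11, 76, 7]
t=1: [29, 38, 68, 88, 85, 66, 80]
t=2: [23, 34, 61, 63, 63, 61, 62]
t=3: [99, 34, 65, 65, 65, 65, 65]
t=4: [66, 31, 62, 62, 62, 62, 62]
t=5: [63, 27, 62, 62, 62, 62, 62]
t=6: [61, 22, 61, 61, 61, 61, 61]
t=7: [67, 100, 67, 67, 67, 67, 67]
t=8: [66, 69, 66, 66, 66, 66, 66]
t=9: [66, 66, 66, 66, 66, 66, 66]
t=10: [66, 66, 66, 66, 66, 66, 66]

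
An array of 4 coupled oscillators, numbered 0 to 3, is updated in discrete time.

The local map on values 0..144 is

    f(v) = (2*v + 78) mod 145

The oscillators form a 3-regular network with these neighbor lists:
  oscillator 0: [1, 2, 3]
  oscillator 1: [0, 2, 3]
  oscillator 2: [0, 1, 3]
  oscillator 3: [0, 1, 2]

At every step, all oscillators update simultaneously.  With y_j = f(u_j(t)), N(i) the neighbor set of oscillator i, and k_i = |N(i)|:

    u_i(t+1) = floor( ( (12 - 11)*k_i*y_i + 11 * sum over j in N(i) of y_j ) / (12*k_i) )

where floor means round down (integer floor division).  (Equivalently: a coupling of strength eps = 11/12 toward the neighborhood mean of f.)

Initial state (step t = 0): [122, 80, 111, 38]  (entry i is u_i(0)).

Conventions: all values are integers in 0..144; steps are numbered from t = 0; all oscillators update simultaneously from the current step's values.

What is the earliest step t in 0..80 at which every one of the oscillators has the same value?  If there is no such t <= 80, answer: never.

Answer: 9
Key observation: Synchronization is absorbing here: once all oscillators are equal they stay equal, and step 9 is the first all-equal step.

Derivation:
t=0: [122, 80, 111, 38]  (not all equal)
t=1: [36, 23, 41, 42]  (not all equal)
t=2: [48, 21, 45, 45]  (not all equal)
t=3: [53, 32, 54, 54]  (not all equal)
t=4: [71, 48, 71, 71]  (not all equal)
t=5: [60, 71, 60, 60]  (not all equal)
t=6: [59, 54, 59, 59]  (not all equal)
t=7: [47, 50, 47, 47]  (not all equal)
t=8: [28, 27, 28, 28]  (not all equal)
t=9: [133, 133, 133, 133]  (all equal)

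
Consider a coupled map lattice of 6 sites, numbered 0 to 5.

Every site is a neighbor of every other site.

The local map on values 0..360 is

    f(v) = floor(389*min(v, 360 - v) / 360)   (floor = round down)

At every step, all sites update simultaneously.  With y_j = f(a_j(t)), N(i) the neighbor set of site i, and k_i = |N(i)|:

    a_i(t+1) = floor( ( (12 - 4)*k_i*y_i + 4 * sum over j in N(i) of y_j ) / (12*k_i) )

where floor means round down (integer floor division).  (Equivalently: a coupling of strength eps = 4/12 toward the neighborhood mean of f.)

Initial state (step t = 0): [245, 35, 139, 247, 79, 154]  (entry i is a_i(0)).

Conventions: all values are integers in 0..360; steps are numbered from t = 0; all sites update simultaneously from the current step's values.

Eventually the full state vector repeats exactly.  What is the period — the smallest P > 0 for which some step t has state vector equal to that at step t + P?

Answer: 2
Key observation: The state at step 10, [188, 186, 189, 188, 186, 189], reappears at step 12 — and no state repeats earlier — so the cycle the system enters has period 2.

Derivation:
t=0: [245, 35, 139, 247, 79, 154]
t=1: [120, 67, 135, 118, 96, 145]
t=2: [126, 92, 135, 125, 110, 142]
t=3: [134, 111, 139, 133, 123, 144]
t=4: [142, 127, 146, 142, 135, 149]
t=5: [152, 142, 154, 152, 147, 157]
t=6: [163, 156, 164, 163, 159, 166]
t=7: [175, 170, 176, 175, 172, 177]
t=8: [188, 184, 189, 188, 186, 189]
t=9: [185, 188, 184, 185, 187, 184]
t=10: [188, 186, 189, 188, 186, 189]
t=11: [185, 187, 184, 185, 187, 184]
t=12: [188, 186, 189, 188, 186, 189]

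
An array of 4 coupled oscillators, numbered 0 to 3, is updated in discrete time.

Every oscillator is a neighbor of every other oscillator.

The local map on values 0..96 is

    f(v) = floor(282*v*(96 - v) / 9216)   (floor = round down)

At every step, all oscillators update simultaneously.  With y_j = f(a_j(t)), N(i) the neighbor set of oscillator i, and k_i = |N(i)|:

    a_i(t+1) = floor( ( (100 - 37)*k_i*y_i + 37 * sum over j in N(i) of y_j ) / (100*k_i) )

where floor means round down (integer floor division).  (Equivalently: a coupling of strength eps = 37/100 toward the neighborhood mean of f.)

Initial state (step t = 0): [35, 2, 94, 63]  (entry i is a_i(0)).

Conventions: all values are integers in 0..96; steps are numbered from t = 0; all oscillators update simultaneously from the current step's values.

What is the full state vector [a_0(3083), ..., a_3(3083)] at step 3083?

Simulating step by step:
t=0: [35, 2, 94, 63]
t=1: [49, 19, 19, 48]
t=2: [63, 50, 50, 63]
t=3: [64, 68, 68, 64]
t=4: [61, 58, 58, 61]
t=5: [65, 66, 66, 65]
t=6: [60, 60, 60, 60]
t=7: [66, 66, 66, 66]
t=8: [60, 60, 60, 60]

Answer: [66, 66, 66, 66]
Key observation: The state at step 6, [60, 60, 60, 60], reappears at step 8: the system is in a cycle of period 2 from step 6 on.  Therefore the state at step 3083 equals the state at step 6 + ((3083 - 6) mod 2) = 7, which is [66, 66, 66, 66].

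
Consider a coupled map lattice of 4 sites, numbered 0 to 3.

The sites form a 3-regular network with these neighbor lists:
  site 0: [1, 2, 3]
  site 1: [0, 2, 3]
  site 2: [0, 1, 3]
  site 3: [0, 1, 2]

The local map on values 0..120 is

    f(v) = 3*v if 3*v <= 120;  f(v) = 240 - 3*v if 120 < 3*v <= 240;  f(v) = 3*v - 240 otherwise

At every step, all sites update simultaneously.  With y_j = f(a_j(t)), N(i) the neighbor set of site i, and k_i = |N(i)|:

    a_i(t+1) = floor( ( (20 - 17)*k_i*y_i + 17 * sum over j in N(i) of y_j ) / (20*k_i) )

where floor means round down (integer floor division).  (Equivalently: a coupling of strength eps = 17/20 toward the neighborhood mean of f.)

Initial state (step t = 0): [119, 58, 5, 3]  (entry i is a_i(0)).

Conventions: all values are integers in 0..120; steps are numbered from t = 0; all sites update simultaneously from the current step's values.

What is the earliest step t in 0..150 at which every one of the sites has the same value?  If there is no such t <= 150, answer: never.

Answer: 5
Key observation: Synchronization is absorbing here: once all sites are equal they stay equal, and step 5 is the first all-equal step.

Derivation:
t=0: [119, 58, 5, 3]  (not all equal)
t=1: [43, 49, 56, 57]  (not all equal)
t=2: [82, 85, 88, 88]  (not all equal)
t=3: [18, 17, 16, 16]  (not all equal)
t=4: [49, 50, 50, 50]  (not all equal)
t=5: [90, 90, 90, 90]  (all equal)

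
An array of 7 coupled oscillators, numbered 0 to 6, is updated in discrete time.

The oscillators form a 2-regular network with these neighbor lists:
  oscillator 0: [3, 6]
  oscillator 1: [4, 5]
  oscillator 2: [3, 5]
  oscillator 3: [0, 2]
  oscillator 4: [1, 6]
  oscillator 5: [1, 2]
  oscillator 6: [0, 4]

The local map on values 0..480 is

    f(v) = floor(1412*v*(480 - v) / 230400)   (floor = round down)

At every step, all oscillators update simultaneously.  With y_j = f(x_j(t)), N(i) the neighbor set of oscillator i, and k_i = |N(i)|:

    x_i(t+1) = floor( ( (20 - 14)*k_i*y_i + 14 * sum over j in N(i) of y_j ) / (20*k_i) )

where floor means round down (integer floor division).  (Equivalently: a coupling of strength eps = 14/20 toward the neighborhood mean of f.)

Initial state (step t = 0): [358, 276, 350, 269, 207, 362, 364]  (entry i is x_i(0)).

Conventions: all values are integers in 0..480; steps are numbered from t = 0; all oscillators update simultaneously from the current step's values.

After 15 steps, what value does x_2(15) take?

Answer: x_2(15) = 309

Derivation:
t=0: [358, 276, 350, 269, 207, 362, 364]
t=1: [291, 315, 296, 294, 314, 296, 291]
t=2: [336, 323, 333, 335, 324, 327, 330]
t=3: [298, 308, 300, 297, 307, 304, 302]
t=4: [331, 325, 330, 331, 326, 327, 328]
t=5: [303, 306, 303, 302, 306, 305, 304]
t=6: [328, 326, 328, 328, 326, 327, 327]
t=7: [305, 306, 305, 305, 306, 306, 306]
t=8: [326, 326, 326, 327, 326, 326, 326]
t=9: [306, 307, 306, 306, 307, 307, 307]
t=10: [325, 325, 325, 326, 325, 325, 325]
t=11: [307, 308, 307, 307, 308, 308, 308]
t=12: [324, 324, 324, 325, 324, 324, 324]
t=13: [308, 309, 308, 308, 309, 309, 309]
t=14: [323, 323, 323, 324, 323, 323, 323]
t=15: [309, 310, 309, 309, 310, 310, 310]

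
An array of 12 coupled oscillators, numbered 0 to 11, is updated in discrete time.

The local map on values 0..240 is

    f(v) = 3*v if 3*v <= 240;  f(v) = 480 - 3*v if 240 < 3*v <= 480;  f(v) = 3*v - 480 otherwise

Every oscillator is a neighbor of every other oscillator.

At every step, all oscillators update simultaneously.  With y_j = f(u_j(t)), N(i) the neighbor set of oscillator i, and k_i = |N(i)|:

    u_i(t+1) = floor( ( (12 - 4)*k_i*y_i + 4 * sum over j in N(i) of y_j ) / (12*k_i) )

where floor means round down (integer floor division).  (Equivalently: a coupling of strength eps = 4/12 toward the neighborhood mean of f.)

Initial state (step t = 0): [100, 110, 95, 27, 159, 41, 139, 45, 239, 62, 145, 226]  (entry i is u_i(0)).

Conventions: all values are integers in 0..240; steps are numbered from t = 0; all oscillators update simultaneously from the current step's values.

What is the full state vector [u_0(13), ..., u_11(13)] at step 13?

Answer: [160, 196, 200, 110, 76, 127, 72, 160, 127, 196, 87, 112]

Derivation:
t=0: [100, 110, 95, 27, 159, 41, 139, 45, 239, 62, 145, 226]
t=1: [162, 143, 172, 99, 50, 126, 88, 134, 199, 166, 77, 174]
t=2: [41, 69, 60, 153, 132, 102, 174, 86, 111, 48, 184, 64]
t=3: [127, 180, 163, 62, 102, 159, 75, 190, 142, 140, 94, 170]
t=4: [99, 74, 41, 154, 146, 37, 179, 93, 70, 74, 162, 55]
t=5: [163, 188, 125, 58, 74, 117, 83, 175, 180, 188, 51, 152]
t=6: [45, 93, 106, 150, 181, 122, 187, 68, 78, 93, 137, 55]
t=7: [136, 178, 153, 69, 90, 122, 101, 180, 199, 178, 94, 155]
t=8: [85, 73, 52, 171, 173, 111, 152, 77, 113, 73, 165, 48]
t=9: [191, 187, 147, 69, 73, 141, 63, 195, 138, 187, 57, 139]
t=10: [100, 93, 66, 173, 180, 77, 161, 108, 83, 93, 150, 81]
t=11: [168, 181, 179, 78, 91, 200, 55, 152, 200, 181, 72, 204]
t=12: [58, 83, 79, 192, 174, 119, 148, 58, 119, 83, 180, 127]
t=13: [160, 196, 200, 110, 76, 127, 72, 160, 127, 196, 87, 112]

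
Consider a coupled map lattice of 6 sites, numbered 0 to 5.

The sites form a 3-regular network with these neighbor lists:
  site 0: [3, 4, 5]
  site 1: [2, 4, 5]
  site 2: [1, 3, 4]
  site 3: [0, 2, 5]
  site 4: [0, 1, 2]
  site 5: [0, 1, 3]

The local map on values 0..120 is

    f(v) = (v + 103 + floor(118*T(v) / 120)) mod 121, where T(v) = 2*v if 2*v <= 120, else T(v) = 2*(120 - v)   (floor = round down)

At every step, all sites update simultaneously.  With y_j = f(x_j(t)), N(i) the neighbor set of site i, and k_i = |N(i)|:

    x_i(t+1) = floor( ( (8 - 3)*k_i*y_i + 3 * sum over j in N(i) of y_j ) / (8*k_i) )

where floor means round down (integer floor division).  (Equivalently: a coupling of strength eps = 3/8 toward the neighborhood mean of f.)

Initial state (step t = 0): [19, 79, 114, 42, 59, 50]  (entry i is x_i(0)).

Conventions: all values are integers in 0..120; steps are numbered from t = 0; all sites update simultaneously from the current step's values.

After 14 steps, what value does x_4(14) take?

Simulating step by step:
t=0: [19, 79, 114, 42, 59, 50]
t=1: [42, 31, 87, 85, 43, 26]
t=2: [89, 68, 32, 30, 92, 61]
t=3: [20, 34, 61, 59, 19, 37]
t=4: [46, 72, 43, 43, 43, 76]
t=5: [103, 47, 98, 99, 99, 46]
t=6: [88, 15, 1, 30, 15, 88]
t=7: [20, 34, 81, 60, 34, 20]
t=8: [45, 68, 36, 36, 68, 45]
t=9: [101, 48, 73, 94, 48, 101]
t=10: [91, 20, 17, 37, 20, 91]
t=11: [23, 35, 41, 63, 35, 23]
t=12: [52, 82, 90, 47, 82, 52]
t=13: [13, 15, 10, 5, 15, 13]
t=14: [32, 23, 28, 79, 23, 32]

Answer: x_4(14) = 23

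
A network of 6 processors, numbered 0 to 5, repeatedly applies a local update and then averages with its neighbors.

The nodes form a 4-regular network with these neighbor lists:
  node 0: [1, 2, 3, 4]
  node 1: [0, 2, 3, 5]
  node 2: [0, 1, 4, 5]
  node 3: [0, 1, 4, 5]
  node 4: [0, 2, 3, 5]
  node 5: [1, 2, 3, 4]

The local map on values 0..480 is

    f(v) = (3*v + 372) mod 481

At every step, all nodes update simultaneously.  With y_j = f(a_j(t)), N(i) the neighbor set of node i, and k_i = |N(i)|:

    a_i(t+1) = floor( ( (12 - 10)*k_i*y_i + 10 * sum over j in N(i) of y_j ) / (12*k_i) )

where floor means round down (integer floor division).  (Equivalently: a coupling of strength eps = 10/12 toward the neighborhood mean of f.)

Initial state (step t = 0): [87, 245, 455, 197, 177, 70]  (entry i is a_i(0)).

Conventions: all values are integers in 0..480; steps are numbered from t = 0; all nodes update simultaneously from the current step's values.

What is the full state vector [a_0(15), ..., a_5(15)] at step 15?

Simulating step by step:
t=0: [87, 245, 455, 197, 177, 70]
t=1: [204, 138, 219, 171, 184, 196]
t=2: [257, 253, 271, 327, 276, 333]
t=3: [242, 279, 244, 272, 290, 280]
t=4: [209, 198, 213, 227, 203, 228]
t=5: [40, 57, 40, 47, 59, 49]
t=6: [37, 29, 39, 42, 30, 42]
t=7: [197, 85, 197, 198, 86, 199]
t=8: [62, 27, 63, 63, 27, 63]
t=9: [234, 141, 234, 234, 141, 235]
t=10: [196, 146, 196, 196, 146, 196]
t=11: [416, 454, 416, 416, 454, 416]
t=12: [224, 196, 224, 224, 196, 224]
t=13: [247, 148, 247, 247, 148, 247]
t=14: [227, 181, 227, 227, 181, 227]
t=15: [233, 148, 233, 233, 148, 233]

Answer: [233, 148, 233, 233, 148, 233]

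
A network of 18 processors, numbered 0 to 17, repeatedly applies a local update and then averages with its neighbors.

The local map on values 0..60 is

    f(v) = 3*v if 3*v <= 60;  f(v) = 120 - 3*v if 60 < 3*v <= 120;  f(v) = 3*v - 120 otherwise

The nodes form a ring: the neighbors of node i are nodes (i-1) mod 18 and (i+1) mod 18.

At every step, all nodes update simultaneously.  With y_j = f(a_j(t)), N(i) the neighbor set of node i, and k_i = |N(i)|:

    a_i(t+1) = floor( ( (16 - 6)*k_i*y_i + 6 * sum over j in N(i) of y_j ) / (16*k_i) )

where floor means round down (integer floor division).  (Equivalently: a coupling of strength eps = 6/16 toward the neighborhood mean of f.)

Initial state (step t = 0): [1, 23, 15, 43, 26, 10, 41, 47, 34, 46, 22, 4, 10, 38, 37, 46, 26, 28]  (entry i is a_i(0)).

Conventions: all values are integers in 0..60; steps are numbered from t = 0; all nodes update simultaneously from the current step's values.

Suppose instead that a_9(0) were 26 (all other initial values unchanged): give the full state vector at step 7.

Simulating step by step:
t=0: [1, 23, 15, 43, 26, 10, 41, 47, 34, 26, 22, 4, 10, 38, 37, 46, 26, 28]
t=1: [18, 40, 39, 21, 33, 27, 11, 17, 23, 39, 43, 23, 22, 11, 10, 20, 36, 30]
t=2: [39, 10, 12, 40, 31, 34, 37, 47, 42, 13, 15, 43, 49, 36, 36, 45, 24, 31]
t=3: [12, 26, 28, 11, 20, 18, 12, 15, 15, 33, 37, 19, 20, 14, 12, 20, 37, 26]
t=4: [38, 39, 36, 38, 53, 51, 41, 43, 40, 23, 20, 48, 56, 44, 41, 45, 24, 34]
t=5: [7, 5, 9, 13, 31, 28, 9, 6, 11, 43, 51, 35, 36, 17, 6, 18, 36, 21]
t=6: [26, 18, 27, 34, 30, 32, 27, 22, 25, 18, 25, 17, 19, 37, 30, 39, 28, 41]
t=7: [36, 48, 37, 24, 26, 27, 39, 49, 48, 50, 47, 51, 46, 21, 21, 14, 23, 16]

Answer: [36, 48, 37, 24, 26, 27, 39, 49, 48, 50, 47, 51, 46, 21, 21, 14, 23, 16]
Key observation: This trace re-runs the system from the modified initial state.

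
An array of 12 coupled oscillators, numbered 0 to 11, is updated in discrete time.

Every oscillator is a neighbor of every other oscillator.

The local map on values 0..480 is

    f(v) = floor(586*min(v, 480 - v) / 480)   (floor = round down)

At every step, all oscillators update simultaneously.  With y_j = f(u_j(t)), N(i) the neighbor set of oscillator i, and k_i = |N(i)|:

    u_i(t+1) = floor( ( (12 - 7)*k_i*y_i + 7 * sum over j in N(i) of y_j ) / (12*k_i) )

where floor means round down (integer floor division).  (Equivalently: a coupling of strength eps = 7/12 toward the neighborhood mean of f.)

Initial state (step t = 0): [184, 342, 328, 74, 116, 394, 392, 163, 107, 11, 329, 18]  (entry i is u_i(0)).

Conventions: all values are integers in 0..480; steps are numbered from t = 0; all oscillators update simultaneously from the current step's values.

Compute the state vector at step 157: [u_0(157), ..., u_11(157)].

Simulating step by step:
t=0: [184, 342, 328, 74, 116, 394, 392, 163, 107, 11, 329, 18]
t=1: [164, 144, 150, 115, 134, 120, 121, 154, 130, 87, 149, 90]
t=2: [173, 164, 167, 151, 159, 153, 154, 168, 158, 139, 166, 140]
t=3: [198, 194, 196, 189, 192, 189, 190, 196, 192, 183, 195, 184]
t=4: [236, 234, 235, 232, 233, 232, 232, 235, 233, 229, 234, 229]
t=5: [285, 284, 284, 283, 283, 283, 283, 284, 283, 282, 284, 282]
t=6: [239, 239, 239, 239, 239, 239, 239, 239, 239, 240, 239, 240]
t=7: [291, 291, 291, 291, 291, 291, 291, 291, 291, 291, 291, 291]
t=8: [230, 230, 230, 230, 230, 230, 230, 230, 230, 230, 230, 230]
t=9: [280, 280, 280, 280, 280, 280, 280, 280, 280, 280, 280, 280]
t=10: [244, 244, 244, 244, 244, 244, 244, 244, 244, 244, 244, 244]
t=11: [288, 288, 288, 288, 288, 288, 288, 288, 288, 288, 288, 288]
t=12: [234, 234, 234, 234, 234, 234, 234, 234, 234, 234, 234, 234]
t=13: [285, 285, 285, 285, 285, 285, 285, 285, 285, 285, 285, 285]
t=14: [238, 238, 238, 238, 238, 238, 238, 238, 238, 238, 238, 238]
t=15: [290, 290, 290, 290, 290, 290, 290, 290, 290, 290, 290, 290]
t=16: [231, 231, 231, 231, 231, 231, 231, 231, 231, 231, 231, 231]
t=17: [282, 282, 282, 282, 282, 282, 282, 282, 282, 282, 282, 282]
t=18: [241, 241, 241, 241, 241, 241, 241, 241, 241, 241, 241, 241]
t=19: [291, 291, 291, 291, 291, 291, 291, 291, 291, 291, 291, 291]

Answer: [285, 285, 285, 285, 285, 285, 285, 285, 285, 285, 285, 285]
Key observation: The state at step 7, [291, 291, 291, 291, 291, 291, 291, 291, 291, 291, 291, 291], reappears at step 19: the system is in a cycle of period 12 from step 7 on.  Therefore the state at step 157 equals the state at step 7 + ((157 - 7) mod 12) = 13, which is [285, 285, 285, 285, 285, 285, 285, 285, 285, 285, 285, 285].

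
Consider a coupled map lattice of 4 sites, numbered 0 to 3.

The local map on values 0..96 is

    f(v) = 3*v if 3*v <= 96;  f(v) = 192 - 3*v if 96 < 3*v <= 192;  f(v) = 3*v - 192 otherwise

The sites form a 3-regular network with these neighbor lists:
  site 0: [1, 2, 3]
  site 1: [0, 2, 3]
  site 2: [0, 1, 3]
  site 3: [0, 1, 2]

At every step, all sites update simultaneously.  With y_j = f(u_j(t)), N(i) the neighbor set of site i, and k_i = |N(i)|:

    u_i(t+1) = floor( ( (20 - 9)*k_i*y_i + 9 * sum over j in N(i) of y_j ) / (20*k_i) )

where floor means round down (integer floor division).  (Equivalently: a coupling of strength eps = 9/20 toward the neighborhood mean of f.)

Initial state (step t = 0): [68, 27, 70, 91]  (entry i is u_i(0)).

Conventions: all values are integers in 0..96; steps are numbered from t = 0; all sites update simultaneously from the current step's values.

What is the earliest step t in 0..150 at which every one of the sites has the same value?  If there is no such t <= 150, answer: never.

Simulating step by step:
t=0: [68, 27, 70, 91]  (not all equal)
t=1: [33, 61, 36, 61]  (not all equal)
t=2: [66, 32, 62, 32]  (not all equal)
t=3: [33, 69, 33, 69]  (not all equal)
t=4: [69, 38, 69, 38]  (not all equal)
t=5: [33, 59, 33, 59]  (not all equal)
t=6: [69, 38, 69, 38]  (not all equal)

Answer: never
Key observation: The state at step 4 reappears at step 6 — the system is in a cycle of period 2 from step 4 on.  No step 0..6 is synchronized, and the cycle repeats forever, so no step up to 150 (or ever) has all sites equal.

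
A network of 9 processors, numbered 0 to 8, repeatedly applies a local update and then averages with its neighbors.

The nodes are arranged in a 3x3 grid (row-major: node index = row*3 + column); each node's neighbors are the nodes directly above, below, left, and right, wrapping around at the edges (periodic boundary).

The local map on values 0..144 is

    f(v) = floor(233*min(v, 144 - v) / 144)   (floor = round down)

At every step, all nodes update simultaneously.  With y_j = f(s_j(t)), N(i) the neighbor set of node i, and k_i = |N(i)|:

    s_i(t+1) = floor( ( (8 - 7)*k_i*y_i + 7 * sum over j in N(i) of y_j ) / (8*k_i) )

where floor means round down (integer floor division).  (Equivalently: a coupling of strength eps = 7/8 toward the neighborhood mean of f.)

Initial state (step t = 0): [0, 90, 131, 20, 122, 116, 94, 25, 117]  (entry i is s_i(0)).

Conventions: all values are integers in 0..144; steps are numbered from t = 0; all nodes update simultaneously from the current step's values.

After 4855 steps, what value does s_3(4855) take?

Answer: s_3(4855) = 104
Key observation: The state at step 7, [104, 104, 104, 104, 104, 104, 103, 103, 103], reappears at step 11: the system is in a cycle of period 4 from step 7 on.  Therefore the state at step 4855 equals the state at step 7 + ((4855 - 7) mod 4) = 7, which is [104, 104, 104, 104, 104, 104, 103, 103, 103].

Derivation:
t=0: [0, 90, 131, 20, 122, 116, 94, 25, 117]
t=1: [48, 31, 40, 39, 49, 34, 35, 58, 46]
t=2: [60, 74, 64, 66, 66, 68, 74, 68, 67]
t=3: [107, 105, 106, 106, 109, 106, 106, 110, 108]
t=4: [61, 58, 60, 59, 59, 59, 58, 58, 59]
t=5: [94, 95, 95, 95, 94, 95, 94, 93, 94]
t=6: [79, 80, 79, 79, 79, 79, 80, 80, 80]
t=7: [104, 104, 104, 104, 104, 104, 103, 103, 103]
t=8: [64, 64, 64, 64, 64, 64, 65, 65, 65]
t=9: [103, 103, 103, 103, 103, 103, 104, 104, 104]
t=10: [65, 65, 65, 65, 65, 65, 64, 64, 64]
t=11: [104, 104, 104, 104, 104, 104, 103, 103, 103]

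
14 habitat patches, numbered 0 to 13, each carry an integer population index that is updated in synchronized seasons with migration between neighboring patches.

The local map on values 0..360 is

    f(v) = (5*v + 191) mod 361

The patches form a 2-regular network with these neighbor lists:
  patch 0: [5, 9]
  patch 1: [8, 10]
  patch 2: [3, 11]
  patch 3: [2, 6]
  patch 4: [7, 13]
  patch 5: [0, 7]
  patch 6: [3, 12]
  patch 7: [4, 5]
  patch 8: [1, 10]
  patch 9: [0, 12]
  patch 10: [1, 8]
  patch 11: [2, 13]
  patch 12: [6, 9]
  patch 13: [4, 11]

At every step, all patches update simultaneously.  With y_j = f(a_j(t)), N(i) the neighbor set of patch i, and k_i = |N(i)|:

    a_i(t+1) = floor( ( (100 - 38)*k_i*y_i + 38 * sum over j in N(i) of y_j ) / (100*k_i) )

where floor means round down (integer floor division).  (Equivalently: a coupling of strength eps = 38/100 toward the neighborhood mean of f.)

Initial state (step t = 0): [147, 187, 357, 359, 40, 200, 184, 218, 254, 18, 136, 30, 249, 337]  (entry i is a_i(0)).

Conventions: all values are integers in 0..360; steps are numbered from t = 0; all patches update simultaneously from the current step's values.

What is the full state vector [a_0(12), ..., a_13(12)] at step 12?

Simulating step by step:
t=0: [147, 187, 357, 359, 40, 200, 184, 218, 254, 18, 136, 30, 249, 337]
t=1: [200, 58, 205, 150, 69, 143, 118, 148, 47, 280, 103, 257, 277, 114]
t=2: [129, 152, 130, 172, 155, 174, 103, 197, 128, 136, 249, 52, 120, 63]
t=3: [163, 229, 153, 292, 196, 249, 289, 168, 178, 127, 283, 105, 136, 153]
t=4: [262, 255, 251, 209, 157, 331, 186, 275, 301, 146, 216, 309, 148, 229]
t=5: [80, 97, 85, 102, 228, 59, 92, 131, 196, 173, 168, 229, 174, 260]
t=6: [229, 270, 270, 314, 186, 144, 308, 147, 173, 315, 268, 214, 328, 124]
t=7: [253, 140, 154, 269, 79, 204, 243, 169, 242, 252, 135, 145, 131, 96]
t=8: [33, 192, 202, 163, 258, 141, 241, 261, 256, 30, 181, 224, 139, 271]
t=9: [318, 49, 170, 257, 52, 185, 279, 72, 32, 310, 26, 183, 225, 113]
t=10: [271, 174, 208, 107, 98, 120, 138, 141, 292, 292, 279, 81, 227, 42]
t=11: [115, 276, 137, 60, 239, 95, 145, 181, 219, 193, 191, 181, 220, 130]
t=12: [99, 129, 122, 146, 212, 199, 184, 123, 161, 93, 101, 59, 179, 133]

Answer: [99, 129, 122, 146, 212, 199, 184, 123, 161, 93, 101, 59, 179, 133]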